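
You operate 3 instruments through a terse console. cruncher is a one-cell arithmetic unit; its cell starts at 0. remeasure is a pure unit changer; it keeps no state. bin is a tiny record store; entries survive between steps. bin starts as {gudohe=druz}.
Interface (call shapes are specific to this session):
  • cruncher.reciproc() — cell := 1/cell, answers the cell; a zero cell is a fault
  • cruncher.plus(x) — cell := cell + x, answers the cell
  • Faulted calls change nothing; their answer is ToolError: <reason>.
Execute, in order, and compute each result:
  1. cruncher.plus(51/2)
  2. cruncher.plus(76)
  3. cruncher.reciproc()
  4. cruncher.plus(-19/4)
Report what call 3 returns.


Answer: 2/203

Derivation:
! 1. cruncher.plus(x→51/2) => 51/2
! 2. cruncher.plus(x→76) => 203/2
! 3. cruncher.reciproc() => 2/203
! 4. cruncher.plus(x→-19/4) => -3849/812


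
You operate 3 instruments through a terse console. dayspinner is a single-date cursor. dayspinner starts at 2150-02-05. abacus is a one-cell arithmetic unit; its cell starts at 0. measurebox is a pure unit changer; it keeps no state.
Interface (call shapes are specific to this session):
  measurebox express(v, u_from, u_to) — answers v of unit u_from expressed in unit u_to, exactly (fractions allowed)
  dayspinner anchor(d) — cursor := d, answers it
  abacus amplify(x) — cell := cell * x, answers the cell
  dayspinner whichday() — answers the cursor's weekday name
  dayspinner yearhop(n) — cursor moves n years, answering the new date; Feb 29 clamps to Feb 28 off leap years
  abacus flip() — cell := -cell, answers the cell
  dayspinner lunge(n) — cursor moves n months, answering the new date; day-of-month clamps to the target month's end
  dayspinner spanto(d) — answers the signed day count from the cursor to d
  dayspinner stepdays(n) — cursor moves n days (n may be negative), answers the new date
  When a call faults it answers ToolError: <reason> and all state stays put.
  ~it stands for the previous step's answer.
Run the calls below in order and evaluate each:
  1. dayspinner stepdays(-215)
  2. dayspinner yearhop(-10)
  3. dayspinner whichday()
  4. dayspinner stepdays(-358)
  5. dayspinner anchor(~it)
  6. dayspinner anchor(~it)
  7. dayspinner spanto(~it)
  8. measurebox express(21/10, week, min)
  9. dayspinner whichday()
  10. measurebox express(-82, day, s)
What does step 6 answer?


Answer: 2138-07-12

Derivation:
→ dayspinner stepdays(n=-215)
← 2149-07-05
→ dayspinner yearhop(n=-10)
← 2139-07-05
→ dayspinner whichday()
← Sunday
→ dayspinner stepdays(n=-358)
← 2138-07-12
→ dayspinner anchor(d=~it)
← 2138-07-12
→ dayspinner anchor(d=~it)
← 2138-07-12
→ dayspinner spanto(d=~it)
← 0
→ measurebox express(v=21/10, u_from=week, u_to=min)
← 21168
→ dayspinner whichday()
← Saturday
→ measurebox express(v=-82, u_from=day, u_to=s)
← -7084800


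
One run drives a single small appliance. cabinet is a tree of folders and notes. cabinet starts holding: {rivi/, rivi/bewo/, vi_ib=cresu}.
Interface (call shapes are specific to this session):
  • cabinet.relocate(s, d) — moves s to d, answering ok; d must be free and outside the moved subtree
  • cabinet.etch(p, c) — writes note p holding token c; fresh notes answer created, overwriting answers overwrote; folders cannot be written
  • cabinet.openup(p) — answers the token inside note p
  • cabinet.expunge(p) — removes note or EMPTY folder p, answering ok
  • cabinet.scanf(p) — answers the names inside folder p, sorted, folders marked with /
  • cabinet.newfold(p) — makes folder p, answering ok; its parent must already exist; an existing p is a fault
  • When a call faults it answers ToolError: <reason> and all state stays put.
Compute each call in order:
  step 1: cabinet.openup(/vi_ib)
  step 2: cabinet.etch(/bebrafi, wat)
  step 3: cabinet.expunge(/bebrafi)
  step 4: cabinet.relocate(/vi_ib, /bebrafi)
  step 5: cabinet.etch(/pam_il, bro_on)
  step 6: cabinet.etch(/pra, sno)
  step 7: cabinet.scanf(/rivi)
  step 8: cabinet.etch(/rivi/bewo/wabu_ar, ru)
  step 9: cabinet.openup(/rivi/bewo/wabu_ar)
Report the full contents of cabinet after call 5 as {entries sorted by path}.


Answer: {bebrafi=cresu, pam_il=bro_on, rivi/, rivi/bewo/}

Derivation:
→ cabinet.openup(p='/vi_ib')
← cresu
→ cabinet.etch(p='/bebrafi', c='wat')
← created
→ cabinet.expunge(p='/bebrafi')
← ok
→ cabinet.relocate(s='/vi_ib', d='/bebrafi')
← ok
→ cabinet.etch(p='/pam_il', c='bro_on')
← created
→ cabinet.etch(p='/pra', c='sno')
← created
→ cabinet.scanf(p='/rivi')
← [bewo/]
→ cabinet.etch(p='/rivi/bewo/wabu_ar', c='ru')
← created
→ cabinet.openup(p='/rivi/bewo/wabu_ar')
← ru


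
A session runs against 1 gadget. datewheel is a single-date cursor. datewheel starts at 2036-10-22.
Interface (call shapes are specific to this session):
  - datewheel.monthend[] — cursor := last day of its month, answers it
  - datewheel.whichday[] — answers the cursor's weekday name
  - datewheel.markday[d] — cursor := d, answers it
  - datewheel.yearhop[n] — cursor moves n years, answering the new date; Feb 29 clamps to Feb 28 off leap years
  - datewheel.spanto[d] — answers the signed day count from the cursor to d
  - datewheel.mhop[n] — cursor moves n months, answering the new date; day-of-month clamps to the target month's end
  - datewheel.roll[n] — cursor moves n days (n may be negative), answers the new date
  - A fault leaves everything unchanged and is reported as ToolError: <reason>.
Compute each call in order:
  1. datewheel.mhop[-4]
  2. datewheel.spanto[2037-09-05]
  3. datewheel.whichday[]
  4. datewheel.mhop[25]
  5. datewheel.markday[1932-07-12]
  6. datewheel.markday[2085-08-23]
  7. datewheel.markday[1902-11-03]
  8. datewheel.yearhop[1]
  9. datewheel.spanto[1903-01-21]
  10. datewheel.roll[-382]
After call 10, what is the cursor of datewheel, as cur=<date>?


-- 1. datewheel.mhop(n: -4) : 2036-06-22
-- 2. datewheel.spanto(d: 2037-09-05) : 440
-- 3. datewheel.whichday() : Sunday
-- 4. datewheel.mhop(n: 25) : 2038-07-22
-- 5. datewheel.markday(d: 1932-07-12) : 1932-07-12
-- 6. datewheel.markday(d: 2085-08-23) : 2085-08-23
-- 7. datewheel.markday(d: 1902-11-03) : 1902-11-03
-- 8. datewheel.yearhop(n: 1) : 1903-11-03
-- 9. datewheel.spanto(d: 1903-01-21) : -286
-- 10. datewheel.roll(n: -382) : 1902-10-17

Answer: cur=1902-10-17


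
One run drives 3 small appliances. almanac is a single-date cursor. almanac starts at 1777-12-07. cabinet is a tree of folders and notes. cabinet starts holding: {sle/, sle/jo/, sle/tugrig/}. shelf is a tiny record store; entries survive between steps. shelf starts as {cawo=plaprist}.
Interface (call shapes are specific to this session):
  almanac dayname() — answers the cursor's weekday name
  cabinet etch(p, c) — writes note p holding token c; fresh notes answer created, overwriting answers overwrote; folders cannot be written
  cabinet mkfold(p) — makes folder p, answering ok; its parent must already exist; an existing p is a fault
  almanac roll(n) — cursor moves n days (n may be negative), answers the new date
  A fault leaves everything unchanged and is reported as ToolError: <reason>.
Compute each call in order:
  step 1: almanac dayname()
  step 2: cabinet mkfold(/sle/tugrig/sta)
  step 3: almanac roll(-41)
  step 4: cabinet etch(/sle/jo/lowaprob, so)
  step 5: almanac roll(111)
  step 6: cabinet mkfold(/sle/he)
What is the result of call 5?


Answer: 1778-02-15

Derivation:
% 1. almanac dayname() : Sunday
% 2. cabinet mkfold(p=/sle/tugrig/sta) : ok
% 3. almanac roll(n=-41) : 1777-10-27
% 4. cabinet etch(p=/sle/jo/lowaprob, c=so) : created
% 5. almanac roll(n=111) : 1778-02-15
% 6. cabinet mkfold(p=/sle/he) : ok


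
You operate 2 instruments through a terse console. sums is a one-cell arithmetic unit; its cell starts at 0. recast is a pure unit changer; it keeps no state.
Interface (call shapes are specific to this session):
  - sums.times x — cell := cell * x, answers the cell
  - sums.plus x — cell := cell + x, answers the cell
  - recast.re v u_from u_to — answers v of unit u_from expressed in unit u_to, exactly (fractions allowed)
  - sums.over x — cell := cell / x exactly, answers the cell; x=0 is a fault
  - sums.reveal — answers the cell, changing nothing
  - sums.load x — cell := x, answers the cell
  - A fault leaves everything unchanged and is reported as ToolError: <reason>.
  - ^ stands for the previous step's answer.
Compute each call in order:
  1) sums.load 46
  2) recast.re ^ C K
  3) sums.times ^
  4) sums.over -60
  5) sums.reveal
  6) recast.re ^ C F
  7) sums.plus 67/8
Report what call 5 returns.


Answer: -146809/600

Derivation:
==> sums.load(x→46)
<== 46
==> recast.re(v→^, u_from→C, u_to→K)
<== 6383/20
==> sums.times(x→^)
<== 146809/10
==> sums.over(x→-60)
<== -146809/600
==> sums.reveal()
<== -146809/600
==> recast.re(v→^, u_from→C, u_to→F)
<== -408427/1000
==> sums.plus(x→67/8)
<== -17723/75


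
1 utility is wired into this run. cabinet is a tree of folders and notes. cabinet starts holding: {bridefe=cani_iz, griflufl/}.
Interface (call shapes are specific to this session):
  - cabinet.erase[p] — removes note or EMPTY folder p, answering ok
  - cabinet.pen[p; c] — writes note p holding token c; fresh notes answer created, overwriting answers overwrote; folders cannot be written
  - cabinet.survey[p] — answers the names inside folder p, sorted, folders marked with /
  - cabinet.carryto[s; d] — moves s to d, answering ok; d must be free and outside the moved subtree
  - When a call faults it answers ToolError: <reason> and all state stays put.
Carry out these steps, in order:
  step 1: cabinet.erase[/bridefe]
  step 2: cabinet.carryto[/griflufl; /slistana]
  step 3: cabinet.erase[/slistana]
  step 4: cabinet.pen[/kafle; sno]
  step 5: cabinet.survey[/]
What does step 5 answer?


Answer: [kafle]

Derivation:
-- erase(p='/bridefe') == ok
-- carryto(s='/griflufl', d='/slistana') == ok
-- erase(p='/slistana') == ok
-- pen(p='/kafle', c='sno') == created
-- survey(p='/') == [kafle]


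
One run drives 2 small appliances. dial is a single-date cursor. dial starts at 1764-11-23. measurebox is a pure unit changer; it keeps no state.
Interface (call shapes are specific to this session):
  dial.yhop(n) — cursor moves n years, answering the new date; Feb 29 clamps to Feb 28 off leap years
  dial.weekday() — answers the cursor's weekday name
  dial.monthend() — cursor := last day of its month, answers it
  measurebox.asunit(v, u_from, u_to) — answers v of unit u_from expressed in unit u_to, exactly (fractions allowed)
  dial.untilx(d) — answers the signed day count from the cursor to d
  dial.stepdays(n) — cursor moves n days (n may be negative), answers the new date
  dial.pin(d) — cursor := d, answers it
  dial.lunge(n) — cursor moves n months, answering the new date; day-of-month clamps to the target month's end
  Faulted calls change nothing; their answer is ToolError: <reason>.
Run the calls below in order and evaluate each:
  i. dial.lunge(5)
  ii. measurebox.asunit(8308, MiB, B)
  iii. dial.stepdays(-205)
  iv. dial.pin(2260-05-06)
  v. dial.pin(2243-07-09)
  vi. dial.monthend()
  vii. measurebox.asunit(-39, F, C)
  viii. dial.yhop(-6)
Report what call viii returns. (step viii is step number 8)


→ dial.lunge(n='5')
← 1765-04-23
→ measurebox.asunit(v='8308', u_from='MiB', u_to='B')
← 8711569408
→ dial.stepdays(n='-205')
← 1764-09-30
→ dial.pin(d='2260-05-06')
← 2260-05-06
→ dial.pin(d='2243-07-09')
← 2243-07-09
→ dial.monthend()
← 2243-07-31
→ measurebox.asunit(v='-39', u_from='F', u_to='C')
← -355/9
→ dial.yhop(n='-6')
← 2237-07-31

Answer: 2237-07-31


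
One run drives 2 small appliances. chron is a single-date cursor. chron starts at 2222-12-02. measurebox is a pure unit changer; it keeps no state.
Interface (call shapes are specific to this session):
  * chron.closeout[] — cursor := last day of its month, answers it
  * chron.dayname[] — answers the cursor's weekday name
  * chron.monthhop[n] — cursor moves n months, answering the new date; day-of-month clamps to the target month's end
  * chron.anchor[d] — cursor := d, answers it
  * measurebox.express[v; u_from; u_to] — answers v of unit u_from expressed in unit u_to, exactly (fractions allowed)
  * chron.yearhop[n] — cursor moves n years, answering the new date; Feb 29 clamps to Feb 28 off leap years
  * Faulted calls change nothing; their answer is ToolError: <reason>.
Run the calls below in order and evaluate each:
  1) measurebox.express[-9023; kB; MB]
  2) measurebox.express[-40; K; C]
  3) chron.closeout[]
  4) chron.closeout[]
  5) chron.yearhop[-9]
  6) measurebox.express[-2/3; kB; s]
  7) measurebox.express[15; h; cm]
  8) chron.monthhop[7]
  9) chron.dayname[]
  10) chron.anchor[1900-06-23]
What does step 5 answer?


→ express(v→-9023, u_from→kB, u_to→MB)
← -9023/1000
→ express(v→-40, u_from→K, u_to→C)
← -6263/20
→ closeout()
← 2222-12-31
→ closeout()
← 2222-12-31
→ yearhop(n→-9)
← 2213-12-31
→ express(v→-2/3, u_from→kB, u_to→s)
← ToolError: incompatible units
→ express(v→15, u_from→h, u_to→cm)
← ToolError: incompatible units
→ monthhop(n→7)
← 2214-07-31
→ dayname()
← Sunday
→ anchor(d→1900-06-23)
← 1900-06-23

Answer: 2213-12-31


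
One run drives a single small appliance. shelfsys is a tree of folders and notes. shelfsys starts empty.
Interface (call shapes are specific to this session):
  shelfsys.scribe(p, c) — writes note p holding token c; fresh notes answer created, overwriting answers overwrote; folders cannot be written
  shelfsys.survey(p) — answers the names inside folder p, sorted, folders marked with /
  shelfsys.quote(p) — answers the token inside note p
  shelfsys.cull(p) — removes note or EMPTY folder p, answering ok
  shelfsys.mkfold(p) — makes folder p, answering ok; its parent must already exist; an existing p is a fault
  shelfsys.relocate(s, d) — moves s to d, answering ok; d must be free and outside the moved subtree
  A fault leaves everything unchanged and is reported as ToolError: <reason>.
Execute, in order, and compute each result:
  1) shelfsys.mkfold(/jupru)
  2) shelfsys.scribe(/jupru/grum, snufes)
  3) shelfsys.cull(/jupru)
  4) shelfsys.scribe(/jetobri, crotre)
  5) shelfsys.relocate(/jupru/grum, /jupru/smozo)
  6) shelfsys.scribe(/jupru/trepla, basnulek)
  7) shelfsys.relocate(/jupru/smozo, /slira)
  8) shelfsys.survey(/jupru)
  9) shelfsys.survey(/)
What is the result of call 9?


-> shelfsys.mkfold(/jupru)
<- ok
-> shelfsys.scribe(/jupru/grum, snufes)
<- created
-> shelfsys.cull(/jupru)
<- ToolError: not empty
-> shelfsys.scribe(/jetobri, crotre)
<- created
-> shelfsys.relocate(/jupru/grum, /jupru/smozo)
<- ok
-> shelfsys.scribe(/jupru/trepla, basnulek)
<- created
-> shelfsys.relocate(/jupru/smozo, /slira)
<- ok
-> shelfsys.survey(/jupru)
<- [trepla]
-> shelfsys.survey(/)
<- [jetobri, jupru/, slira]

Answer: [jetobri, jupru/, slira]


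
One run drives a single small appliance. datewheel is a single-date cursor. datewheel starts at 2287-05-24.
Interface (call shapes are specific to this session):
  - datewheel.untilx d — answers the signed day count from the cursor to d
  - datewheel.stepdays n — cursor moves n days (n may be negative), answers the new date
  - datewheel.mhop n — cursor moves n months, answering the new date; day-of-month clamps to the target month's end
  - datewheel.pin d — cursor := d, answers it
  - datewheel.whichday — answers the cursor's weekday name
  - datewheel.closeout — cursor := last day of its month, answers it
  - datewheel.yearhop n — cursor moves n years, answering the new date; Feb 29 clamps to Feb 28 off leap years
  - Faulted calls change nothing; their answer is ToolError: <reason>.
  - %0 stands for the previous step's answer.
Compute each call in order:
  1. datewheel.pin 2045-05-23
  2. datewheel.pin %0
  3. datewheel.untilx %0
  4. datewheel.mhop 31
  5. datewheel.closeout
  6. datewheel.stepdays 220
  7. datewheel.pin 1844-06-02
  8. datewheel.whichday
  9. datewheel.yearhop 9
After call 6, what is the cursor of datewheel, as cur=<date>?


Step: datewheel.pin[d→2045-05-23]
Result: 2045-05-23
Step: datewheel.pin[d→%0]
Result: 2045-05-23
Step: datewheel.untilx[d→%0]
Result: 0
Step: datewheel.mhop[n→31]
Result: 2047-12-23
Step: datewheel.closeout[]
Result: 2047-12-31
Step: datewheel.stepdays[n→220]
Result: 2048-08-07
Step: datewheel.pin[d→1844-06-02]
Result: 1844-06-02
Step: datewheel.whichday[]
Result: Sunday
Step: datewheel.yearhop[n→9]
Result: 1853-06-02

Answer: cur=2048-08-07


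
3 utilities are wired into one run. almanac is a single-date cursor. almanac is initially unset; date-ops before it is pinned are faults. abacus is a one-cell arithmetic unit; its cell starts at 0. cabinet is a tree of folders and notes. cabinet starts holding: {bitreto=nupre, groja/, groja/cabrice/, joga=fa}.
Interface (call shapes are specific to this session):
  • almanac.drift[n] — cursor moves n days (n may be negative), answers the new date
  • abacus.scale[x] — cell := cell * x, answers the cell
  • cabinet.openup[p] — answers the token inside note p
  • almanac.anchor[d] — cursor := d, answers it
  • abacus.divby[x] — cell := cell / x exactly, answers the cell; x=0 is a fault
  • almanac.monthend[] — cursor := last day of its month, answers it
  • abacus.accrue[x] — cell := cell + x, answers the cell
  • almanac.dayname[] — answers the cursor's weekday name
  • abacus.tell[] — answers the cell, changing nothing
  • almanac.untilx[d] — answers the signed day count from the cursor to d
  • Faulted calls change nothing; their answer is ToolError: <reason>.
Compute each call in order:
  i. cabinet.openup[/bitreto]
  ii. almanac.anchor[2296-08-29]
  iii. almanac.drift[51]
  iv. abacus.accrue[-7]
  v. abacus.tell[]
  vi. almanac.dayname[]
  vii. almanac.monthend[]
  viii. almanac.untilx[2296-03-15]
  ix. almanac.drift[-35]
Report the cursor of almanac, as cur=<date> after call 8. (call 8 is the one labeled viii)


Answer: cur=2296-10-31

Derivation:
Do: openup[/bitreto]
See: nupre
Do: anchor[2296-08-29]
See: 2296-08-29
Do: drift[51]
See: 2296-10-19
Do: accrue[-7]
See: -7
Do: tell[]
See: -7
Do: dayname[]
See: Monday
Do: monthend[]
See: 2296-10-31
Do: untilx[2296-03-15]
See: -230
Do: drift[-35]
See: 2296-09-26


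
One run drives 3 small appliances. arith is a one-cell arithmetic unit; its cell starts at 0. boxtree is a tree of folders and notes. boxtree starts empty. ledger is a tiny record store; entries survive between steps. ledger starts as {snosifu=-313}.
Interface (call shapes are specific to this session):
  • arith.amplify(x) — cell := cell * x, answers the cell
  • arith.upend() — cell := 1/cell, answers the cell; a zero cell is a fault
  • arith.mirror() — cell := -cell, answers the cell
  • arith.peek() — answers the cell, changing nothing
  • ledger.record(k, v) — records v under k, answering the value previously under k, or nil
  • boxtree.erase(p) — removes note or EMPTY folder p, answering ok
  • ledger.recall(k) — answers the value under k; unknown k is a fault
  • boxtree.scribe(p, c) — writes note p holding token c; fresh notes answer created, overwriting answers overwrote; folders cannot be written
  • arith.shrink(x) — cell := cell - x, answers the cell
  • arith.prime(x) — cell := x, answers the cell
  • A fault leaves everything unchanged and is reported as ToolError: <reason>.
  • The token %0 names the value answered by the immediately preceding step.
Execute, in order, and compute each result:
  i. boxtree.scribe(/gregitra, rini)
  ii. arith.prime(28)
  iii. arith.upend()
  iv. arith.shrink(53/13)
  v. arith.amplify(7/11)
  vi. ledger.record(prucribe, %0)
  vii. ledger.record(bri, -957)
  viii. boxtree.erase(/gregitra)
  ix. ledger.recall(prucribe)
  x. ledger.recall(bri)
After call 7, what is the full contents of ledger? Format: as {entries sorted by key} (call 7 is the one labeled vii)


Calling scribe(p: /gregitra, c: rini): created.
Now I run prime(x: 28): 28.
I invoke upend(): 1/28.
I call shrink(x: 53/13), giving -1471/364.
Next I call amplify(x: 7/11), and get -1471/572.
Next I call record(k: prucribe, v: %0), giving nil.
Then record(k: bri, v: -957), and see nil.
Using erase(p: /gregitra), and see ok.
Now I run recall(k: prucribe), — result: -1471/572.
Invoking recall(k: bri), → -957.

Answer: {bri=-957, prucribe=-1471/572, snosifu=-313}


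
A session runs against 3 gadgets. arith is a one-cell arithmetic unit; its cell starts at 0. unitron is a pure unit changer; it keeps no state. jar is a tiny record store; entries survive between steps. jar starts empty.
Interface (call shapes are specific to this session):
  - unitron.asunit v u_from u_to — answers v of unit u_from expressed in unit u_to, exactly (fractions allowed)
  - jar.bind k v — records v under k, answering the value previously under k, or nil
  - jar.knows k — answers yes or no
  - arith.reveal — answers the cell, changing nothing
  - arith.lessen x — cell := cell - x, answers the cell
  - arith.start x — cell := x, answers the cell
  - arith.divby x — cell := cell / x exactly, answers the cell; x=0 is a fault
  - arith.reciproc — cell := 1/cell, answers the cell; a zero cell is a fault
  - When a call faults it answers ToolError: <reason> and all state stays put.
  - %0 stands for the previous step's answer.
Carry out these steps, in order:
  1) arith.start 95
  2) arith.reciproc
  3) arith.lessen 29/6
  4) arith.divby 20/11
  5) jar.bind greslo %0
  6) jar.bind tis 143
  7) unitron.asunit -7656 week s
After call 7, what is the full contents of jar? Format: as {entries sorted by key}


Answer: {greslo=-30239/11400, tis=143}

Derivation:
Now I run start using x: 95, giving 95.
I call reciproc(), giving 1/95.
Calling lessen using x: 29/6: -2749/570.
Calling divby using x: 20/11, and get -30239/11400.
Invoking bind using k: greslo, v: %0, and observe nil.
Invoking bind using k: tis, v: 143, giving nil.
I call asunit using v: -7656, u_from: week, u_to: s, → -4630348800.


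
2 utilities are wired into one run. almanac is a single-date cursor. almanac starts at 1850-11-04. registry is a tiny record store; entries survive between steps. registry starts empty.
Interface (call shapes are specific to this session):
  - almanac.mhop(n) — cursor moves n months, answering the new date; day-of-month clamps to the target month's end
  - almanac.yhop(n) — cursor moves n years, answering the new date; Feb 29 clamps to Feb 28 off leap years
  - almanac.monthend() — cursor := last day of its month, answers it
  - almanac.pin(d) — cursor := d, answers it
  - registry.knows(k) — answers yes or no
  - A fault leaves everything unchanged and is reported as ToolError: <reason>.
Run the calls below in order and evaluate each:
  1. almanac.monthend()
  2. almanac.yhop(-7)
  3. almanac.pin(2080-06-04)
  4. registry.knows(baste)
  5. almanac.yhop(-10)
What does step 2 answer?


Answer: 1843-11-30

Derivation:
$ almanac.monthend
[out] 1850-11-30
$ almanac.yhop n: -7
[out] 1843-11-30
$ almanac.pin d: 2080-06-04
[out] 2080-06-04
$ registry.knows k: baste
[out] no
$ almanac.yhop n: -10
[out] 2070-06-04


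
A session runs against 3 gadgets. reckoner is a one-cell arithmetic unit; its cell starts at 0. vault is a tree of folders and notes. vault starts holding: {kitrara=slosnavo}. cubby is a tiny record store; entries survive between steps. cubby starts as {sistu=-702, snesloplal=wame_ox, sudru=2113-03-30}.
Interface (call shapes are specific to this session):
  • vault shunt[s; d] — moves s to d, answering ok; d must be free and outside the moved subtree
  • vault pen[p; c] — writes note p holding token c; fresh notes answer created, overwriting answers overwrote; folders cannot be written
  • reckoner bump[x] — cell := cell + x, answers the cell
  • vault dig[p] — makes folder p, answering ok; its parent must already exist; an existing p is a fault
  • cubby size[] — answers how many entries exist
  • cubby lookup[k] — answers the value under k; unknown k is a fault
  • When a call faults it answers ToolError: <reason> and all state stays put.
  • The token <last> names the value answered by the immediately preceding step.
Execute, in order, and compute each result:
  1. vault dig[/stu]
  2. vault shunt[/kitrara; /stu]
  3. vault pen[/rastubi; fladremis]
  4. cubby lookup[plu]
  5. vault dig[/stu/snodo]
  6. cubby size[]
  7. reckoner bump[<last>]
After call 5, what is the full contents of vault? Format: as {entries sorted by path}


Answer: {kitrara=slosnavo, rastubi=fladremis, stu/, stu/snodo/}

Derivation:
Invoking vault dig with /stu, → ok.
Invoking vault shunt with /kitrara, /stu: ToolError: exists.
Next I call vault pen with /rastubi, fladremis, — result: created.
Calling cubby lookup with plu, and observe ToolError: no such key plu.
Calling vault dig with /stu/snodo, and see ok.
Invoking cubby size: 3.
Calling reckoner bump with <last>, and get 3.


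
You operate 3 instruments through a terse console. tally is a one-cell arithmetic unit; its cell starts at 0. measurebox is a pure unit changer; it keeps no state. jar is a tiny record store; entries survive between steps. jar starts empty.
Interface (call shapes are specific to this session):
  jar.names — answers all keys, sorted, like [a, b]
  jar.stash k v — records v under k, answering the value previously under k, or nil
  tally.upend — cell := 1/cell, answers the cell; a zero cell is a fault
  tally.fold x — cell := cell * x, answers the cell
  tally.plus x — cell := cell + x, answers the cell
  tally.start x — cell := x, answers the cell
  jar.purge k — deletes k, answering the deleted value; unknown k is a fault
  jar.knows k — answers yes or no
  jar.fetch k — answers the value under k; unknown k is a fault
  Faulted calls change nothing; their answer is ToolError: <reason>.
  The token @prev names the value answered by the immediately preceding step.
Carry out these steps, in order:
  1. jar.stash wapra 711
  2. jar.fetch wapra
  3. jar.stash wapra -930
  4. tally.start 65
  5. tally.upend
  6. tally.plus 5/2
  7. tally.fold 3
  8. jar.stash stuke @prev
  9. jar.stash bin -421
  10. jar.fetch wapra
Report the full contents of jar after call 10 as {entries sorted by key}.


Answer: {bin=-421, stuke=981/130, wapra=-930}

Derivation:
> jar.stash k='wapra' v='711'
= nil
> jar.fetch k='wapra'
= 711
> jar.stash k='wapra' v='-930'
= 711
> tally.start x='65'
= 65
> tally.upend
= 1/65
> tally.plus x='5/2'
= 327/130
> tally.fold x='3'
= 981/130
> jar.stash k='stuke' v='@prev'
= nil
> jar.stash k='bin' v='-421'
= nil
> jar.fetch k='wapra'
= -930


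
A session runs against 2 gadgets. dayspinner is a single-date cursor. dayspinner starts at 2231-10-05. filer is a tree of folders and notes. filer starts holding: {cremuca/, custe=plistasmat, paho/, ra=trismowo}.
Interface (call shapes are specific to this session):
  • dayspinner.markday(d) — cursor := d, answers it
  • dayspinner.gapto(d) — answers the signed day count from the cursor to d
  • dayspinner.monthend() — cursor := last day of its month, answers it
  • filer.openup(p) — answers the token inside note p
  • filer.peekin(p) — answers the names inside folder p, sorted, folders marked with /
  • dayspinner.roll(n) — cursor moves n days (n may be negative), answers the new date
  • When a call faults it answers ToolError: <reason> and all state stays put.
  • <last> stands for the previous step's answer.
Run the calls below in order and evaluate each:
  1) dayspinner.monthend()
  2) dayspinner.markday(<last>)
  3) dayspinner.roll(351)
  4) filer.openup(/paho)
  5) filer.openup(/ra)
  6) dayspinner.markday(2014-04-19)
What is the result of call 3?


Answer: 2232-10-16

Derivation:
Using dayspinner.monthend, and observe 2231-10-31.
Calling dayspinner.markday using <last>, and get 2231-10-31.
I use dayspinner.roll using 351, — result: 2232-10-16.
I use filer.openup using /paho, giving ToolError: is a directory.
I try filer.openup using /ra: trismowo.
I run dayspinner.markday using 2014-04-19, and observe 2014-04-19.


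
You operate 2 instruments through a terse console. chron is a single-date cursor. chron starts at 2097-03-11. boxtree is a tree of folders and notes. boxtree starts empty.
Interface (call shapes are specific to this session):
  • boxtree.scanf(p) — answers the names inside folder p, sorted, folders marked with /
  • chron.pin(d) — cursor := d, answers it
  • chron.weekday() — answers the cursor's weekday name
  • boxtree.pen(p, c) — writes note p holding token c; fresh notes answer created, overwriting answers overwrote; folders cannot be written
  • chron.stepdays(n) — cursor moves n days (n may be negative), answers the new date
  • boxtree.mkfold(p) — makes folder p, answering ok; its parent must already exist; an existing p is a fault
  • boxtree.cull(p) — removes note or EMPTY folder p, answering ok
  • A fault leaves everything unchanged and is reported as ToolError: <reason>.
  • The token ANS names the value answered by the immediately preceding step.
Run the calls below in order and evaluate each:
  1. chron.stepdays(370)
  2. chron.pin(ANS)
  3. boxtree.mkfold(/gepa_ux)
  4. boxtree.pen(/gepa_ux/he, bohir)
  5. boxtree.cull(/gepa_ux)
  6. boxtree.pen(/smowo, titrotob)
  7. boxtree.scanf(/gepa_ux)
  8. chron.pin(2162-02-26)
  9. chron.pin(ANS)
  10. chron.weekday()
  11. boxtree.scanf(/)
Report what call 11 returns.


Answer: [gepa_ux/, smowo]

Derivation:
I invoke chron.stepdays(n→370), → 2098-03-16.
I try chron.pin(d→ANS), and get 2098-03-16.
Invoking boxtree.mkfold(p→/gepa_ux), and observe ok.
I use boxtree.pen(p→/gepa_ux/he, c→bohir): created.
Now I run boxtree.cull(p→/gepa_ux), which returns ToolError: not empty.
Next I call boxtree.pen(p→/smowo, c→titrotob), yielding created.
Calling boxtree.scanf(p→/gepa_ux), and see [he].
I invoke chron.pin(d→2162-02-26), which returns 2162-02-26.
Now I run chron.pin(d→ANS), → 2162-02-26.
Calling chron.weekday(), and observe Friday.
Invoking boxtree.scanf(p→/), yielding [gepa_ux/, smowo].


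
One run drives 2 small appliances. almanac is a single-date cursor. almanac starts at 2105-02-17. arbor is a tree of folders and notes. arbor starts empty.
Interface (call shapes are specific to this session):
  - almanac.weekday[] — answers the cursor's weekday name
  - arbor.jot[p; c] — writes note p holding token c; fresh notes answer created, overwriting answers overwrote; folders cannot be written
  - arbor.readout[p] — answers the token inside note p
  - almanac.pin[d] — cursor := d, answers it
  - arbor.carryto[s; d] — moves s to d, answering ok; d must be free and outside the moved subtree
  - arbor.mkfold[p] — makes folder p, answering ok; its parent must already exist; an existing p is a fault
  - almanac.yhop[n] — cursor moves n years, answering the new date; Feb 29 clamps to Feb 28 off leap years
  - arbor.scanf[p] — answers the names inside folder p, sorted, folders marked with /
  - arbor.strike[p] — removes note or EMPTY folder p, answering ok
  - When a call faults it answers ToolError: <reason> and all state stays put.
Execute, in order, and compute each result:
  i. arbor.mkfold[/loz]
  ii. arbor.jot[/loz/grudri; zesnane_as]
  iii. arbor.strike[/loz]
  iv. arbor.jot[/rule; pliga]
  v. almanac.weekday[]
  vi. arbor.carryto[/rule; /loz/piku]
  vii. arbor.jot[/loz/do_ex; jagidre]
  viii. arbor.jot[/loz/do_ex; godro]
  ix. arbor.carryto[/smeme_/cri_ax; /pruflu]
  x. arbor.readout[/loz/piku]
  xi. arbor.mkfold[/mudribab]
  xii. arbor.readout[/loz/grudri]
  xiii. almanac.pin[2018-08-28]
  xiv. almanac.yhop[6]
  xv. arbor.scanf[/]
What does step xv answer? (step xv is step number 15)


Answer: [loz/, mudribab/]

Derivation:
> arbor.mkfold p=/loz
:: ok
> arbor.jot p=/loz/grudri c=zesnane_as
:: created
> arbor.strike p=/loz
:: ToolError: not empty
> arbor.jot p=/rule c=pliga
:: created
> almanac.weekday
:: Tuesday
> arbor.carryto s=/rule d=/loz/piku
:: ok
> arbor.jot p=/loz/do_ex c=jagidre
:: created
> arbor.jot p=/loz/do_ex c=godro
:: overwrote
> arbor.carryto s=/smeme_/cri_ax d=/pruflu
:: ToolError: not found
> arbor.readout p=/loz/piku
:: pliga
> arbor.mkfold p=/mudribab
:: ok
> arbor.readout p=/loz/grudri
:: zesnane_as
> almanac.pin d=2018-08-28
:: 2018-08-28
> almanac.yhop n=6
:: 2024-08-28
> arbor.scanf p=/
:: [loz/, mudribab/]


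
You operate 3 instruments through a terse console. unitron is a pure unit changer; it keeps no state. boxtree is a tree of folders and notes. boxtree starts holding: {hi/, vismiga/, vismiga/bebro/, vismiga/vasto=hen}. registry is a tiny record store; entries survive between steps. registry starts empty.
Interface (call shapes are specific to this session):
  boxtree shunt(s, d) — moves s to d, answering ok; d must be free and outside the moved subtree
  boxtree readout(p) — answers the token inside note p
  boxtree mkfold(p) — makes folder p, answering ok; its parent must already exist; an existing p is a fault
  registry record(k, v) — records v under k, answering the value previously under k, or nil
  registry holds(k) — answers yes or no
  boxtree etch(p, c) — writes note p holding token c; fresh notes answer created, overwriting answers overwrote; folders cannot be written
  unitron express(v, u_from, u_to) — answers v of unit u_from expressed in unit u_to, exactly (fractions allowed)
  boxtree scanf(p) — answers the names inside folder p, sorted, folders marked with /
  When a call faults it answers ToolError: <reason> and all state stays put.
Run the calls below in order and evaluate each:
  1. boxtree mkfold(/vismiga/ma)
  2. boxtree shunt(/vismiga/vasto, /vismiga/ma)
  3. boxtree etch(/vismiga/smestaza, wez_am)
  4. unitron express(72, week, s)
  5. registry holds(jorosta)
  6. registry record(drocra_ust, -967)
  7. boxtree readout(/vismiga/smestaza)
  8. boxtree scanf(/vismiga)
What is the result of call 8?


Answer: [bebro/, ma/, smestaza, vasto]

Derivation:
Then boxtree mkfold using /vismiga/ma, yielding ok.
Now I run boxtree shunt using /vismiga/vasto, /vismiga/ma, and get ToolError: exists.
Using boxtree etch using /vismiga/smestaza, wez_am, which returns created.
Invoking unitron express using 72, week, s, — result: 43545600.
I run registry holds using jorosta, and observe no.
Now I run registry record using drocra_ust, -967, → nil.
I call boxtree readout using /vismiga/smestaza: wez_am.
Invoking boxtree scanf using /vismiga, → [bebro/, ma/, smestaza, vasto].


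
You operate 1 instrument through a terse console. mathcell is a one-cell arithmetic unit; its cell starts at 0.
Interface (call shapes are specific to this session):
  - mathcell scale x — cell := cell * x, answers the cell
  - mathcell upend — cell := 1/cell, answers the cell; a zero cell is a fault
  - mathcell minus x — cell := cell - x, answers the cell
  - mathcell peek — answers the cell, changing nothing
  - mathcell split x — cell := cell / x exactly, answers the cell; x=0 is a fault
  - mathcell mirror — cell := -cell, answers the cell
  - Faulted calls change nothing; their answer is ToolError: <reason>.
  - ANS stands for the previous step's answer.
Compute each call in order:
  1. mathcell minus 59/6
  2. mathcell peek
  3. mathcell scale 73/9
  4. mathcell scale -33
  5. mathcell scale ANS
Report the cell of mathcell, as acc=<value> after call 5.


>> mathcell minus(x: 59/6)
<< -59/6
>> mathcell peek()
<< -59/6
>> mathcell scale(x: 73/9)
<< -4307/54
>> mathcell scale(x: -33)
<< 47377/18
>> mathcell scale(x: ANS)
<< 2244580129/324

Answer: acc=2244580129/324


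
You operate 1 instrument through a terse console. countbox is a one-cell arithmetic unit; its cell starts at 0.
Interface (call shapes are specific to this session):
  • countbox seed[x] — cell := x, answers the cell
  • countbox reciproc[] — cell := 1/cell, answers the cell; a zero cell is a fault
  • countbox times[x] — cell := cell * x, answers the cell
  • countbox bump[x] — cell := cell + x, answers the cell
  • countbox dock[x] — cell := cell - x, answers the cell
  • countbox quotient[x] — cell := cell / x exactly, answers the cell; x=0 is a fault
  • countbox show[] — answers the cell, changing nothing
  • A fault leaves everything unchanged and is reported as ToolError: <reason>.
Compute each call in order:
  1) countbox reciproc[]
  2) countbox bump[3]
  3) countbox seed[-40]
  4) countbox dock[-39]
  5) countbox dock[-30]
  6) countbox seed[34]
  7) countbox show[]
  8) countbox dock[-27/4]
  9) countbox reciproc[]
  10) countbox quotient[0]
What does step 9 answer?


Answer: 4/163

Derivation:
Using countbox reciproc(), — result: ToolError: reciprocal of zero.
Using countbox bump passing x=3, and get 3.
Using countbox seed passing x=-40, and see -40.
Now I run countbox dock passing x=-39, giving -1.
Now I run countbox dock passing x=-30, and see 29.
Calling countbox seed passing x=34, → 34.
Then countbox show(), giving 34.
Calling countbox dock passing x=-27/4, → 163/4.
Next I call countbox reciproc, giving 4/163.
Invoking countbox quotient passing x=0, and observe ToolError: division by zero.


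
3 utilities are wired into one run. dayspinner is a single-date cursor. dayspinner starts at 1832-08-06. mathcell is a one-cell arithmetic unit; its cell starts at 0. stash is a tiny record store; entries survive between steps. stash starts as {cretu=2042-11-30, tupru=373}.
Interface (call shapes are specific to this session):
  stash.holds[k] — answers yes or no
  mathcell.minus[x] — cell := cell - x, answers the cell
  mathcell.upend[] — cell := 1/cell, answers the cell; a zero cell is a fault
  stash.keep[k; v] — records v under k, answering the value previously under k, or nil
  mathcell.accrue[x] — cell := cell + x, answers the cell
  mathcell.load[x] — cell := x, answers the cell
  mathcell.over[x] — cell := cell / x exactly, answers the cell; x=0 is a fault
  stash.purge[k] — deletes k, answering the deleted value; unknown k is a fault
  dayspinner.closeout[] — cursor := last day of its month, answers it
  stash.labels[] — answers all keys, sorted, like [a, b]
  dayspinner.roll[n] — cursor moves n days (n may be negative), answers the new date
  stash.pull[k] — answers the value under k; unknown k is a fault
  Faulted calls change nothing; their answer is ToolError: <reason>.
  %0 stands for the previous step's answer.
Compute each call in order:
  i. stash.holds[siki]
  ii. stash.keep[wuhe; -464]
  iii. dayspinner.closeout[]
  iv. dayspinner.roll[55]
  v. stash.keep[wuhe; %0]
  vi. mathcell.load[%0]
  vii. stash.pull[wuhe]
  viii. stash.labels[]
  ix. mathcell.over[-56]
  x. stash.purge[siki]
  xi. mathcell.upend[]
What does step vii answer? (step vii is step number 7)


Answer: 1832-10-25

Derivation:
> stash.holds k=siki
  no
> stash.keep k=wuhe v=-464
  nil
> dayspinner.closeout
  1832-08-31
> dayspinner.roll n=55
  1832-10-25
> stash.keep k=wuhe v=%0
  -464
> mathcell.load x=%0
  -464
> stash.pull k=wuhe
  1832-10-25
> stash.labels
  [cretu, tupru, wuhe]
> mathcell.over x=-56
  58/7
> stash.purge k=siki
  ToolError: no such key siki
> mathcell.upend
  7/58


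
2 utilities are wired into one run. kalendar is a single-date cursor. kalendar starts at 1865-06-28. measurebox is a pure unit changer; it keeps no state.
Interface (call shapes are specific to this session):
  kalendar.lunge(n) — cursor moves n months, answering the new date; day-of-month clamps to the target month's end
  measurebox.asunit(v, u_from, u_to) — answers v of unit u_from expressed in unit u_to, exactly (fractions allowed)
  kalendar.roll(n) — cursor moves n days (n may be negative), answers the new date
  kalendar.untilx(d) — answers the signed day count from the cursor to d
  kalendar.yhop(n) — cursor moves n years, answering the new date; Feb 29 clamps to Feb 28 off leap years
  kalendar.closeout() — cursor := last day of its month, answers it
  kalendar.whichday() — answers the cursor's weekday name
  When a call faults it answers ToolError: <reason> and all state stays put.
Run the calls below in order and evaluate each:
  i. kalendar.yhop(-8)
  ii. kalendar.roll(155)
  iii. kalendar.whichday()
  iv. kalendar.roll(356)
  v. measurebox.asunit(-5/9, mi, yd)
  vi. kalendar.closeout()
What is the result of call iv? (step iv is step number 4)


Answer: 1858-11-21

Derivation:
·→ yhop(n=-8)
·← 1857-06-28
·→ roll(n=155)
·← 1857-11-30
·→ whichday()
·← Monday
·→ roll(n=356)
·← 1858-11-21
·→ asunit(v=-5/9, u_from=mi, u_to=yd)
·← -8800/9
·→ closeout()
·← 1858-11-30
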